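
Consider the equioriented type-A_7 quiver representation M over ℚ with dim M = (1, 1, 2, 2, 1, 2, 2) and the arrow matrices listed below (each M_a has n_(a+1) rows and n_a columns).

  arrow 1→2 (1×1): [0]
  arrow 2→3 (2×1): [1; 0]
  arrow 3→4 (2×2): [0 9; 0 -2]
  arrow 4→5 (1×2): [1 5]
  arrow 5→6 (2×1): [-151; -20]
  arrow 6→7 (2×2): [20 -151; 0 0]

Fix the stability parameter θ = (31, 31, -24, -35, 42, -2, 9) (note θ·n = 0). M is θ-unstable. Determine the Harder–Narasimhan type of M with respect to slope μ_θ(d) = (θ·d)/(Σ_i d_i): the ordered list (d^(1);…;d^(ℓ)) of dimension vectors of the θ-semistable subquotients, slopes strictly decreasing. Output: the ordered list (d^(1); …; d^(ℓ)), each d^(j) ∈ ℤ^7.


Barcode: M ≅ I[1,1], I[2,3], I[3,6], I[4,4], I[6,7], I[7,7]. HN layers by μ_θ (7 steps, strictly decreasing):
  μ^(1)=31; μ^(2)=20; μ^(3)=9; μ^(4)=7/2; μ^(5)=-2; μ^(6)=-59/2; μ^(7)=-35

((1, 0, 0, 0, 0, 0, 0); (0, 0, 0, 0, 1, 1, 0); (0, 0, 0, 0, 0, 0, 2); (0, 1, 1, 0, 0, 0, 0); (0, 0, 0, 0, 0, 1, 0); (0, 0, 1, 1, 0, 0, 0); (0, 0, 0, 1, 0, 0, 0))


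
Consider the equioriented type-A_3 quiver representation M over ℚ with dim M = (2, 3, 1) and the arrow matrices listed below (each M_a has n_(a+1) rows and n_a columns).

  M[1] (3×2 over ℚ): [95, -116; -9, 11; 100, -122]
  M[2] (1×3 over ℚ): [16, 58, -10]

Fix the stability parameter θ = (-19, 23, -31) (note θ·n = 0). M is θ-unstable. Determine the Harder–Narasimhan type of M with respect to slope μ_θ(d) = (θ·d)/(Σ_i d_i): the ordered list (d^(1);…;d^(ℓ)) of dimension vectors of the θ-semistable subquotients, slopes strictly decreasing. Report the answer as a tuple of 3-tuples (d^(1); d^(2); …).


Barcode: M ≅ I[1,2], I[1,3], I[2,2]. HN layers by μ_θ (3 steps, strictly decreasing):
  μ^(1)=23; μ^(2)=-4; μ^(3)=-19

((0, 2, 0); (0, 1, 1); (2, 0, 0))


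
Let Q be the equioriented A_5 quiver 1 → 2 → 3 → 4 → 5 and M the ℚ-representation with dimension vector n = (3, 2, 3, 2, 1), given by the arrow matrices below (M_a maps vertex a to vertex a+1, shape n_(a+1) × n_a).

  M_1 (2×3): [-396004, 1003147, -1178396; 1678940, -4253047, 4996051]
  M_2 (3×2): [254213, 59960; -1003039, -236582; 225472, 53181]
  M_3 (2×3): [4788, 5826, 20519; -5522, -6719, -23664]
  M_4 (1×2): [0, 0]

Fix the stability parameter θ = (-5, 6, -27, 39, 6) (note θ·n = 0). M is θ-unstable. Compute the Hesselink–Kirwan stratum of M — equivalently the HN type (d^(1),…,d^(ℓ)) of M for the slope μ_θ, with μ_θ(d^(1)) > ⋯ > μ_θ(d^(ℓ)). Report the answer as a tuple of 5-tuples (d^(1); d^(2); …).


Interval decomposition of M: I[1,1], I[1,4]^2, I[3,3], I[5,5].
HN type (ℓ=5): μ^(1)=39; μ^(2)=6; μ^(3)=-5; μ^(4)=-26/3; μ^(5)=-27

((0, 0, 0, 2, 0); (0, 0, 0, 0, 1); (1, 0, 0, 0, 0); (2, 2, 2, 0, 0); (0, 0, 1, 0, 0))


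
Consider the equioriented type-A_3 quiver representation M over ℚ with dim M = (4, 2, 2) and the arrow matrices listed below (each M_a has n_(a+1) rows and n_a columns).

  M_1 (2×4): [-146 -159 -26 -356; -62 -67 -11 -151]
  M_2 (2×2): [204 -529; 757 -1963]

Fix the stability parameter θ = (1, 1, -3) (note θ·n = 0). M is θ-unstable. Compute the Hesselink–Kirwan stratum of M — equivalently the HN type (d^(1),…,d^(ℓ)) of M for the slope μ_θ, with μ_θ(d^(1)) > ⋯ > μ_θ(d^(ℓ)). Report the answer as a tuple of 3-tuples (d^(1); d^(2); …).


Via rank(M_{q-1}∘⋯∘M_p): M ≅ I[1,1]^2, I[1,3]^2.
μ_θ-semistable layers: μ^(1)=1; μ^(2)=-1/3

((2, 0, 0); (2, 2, 2))


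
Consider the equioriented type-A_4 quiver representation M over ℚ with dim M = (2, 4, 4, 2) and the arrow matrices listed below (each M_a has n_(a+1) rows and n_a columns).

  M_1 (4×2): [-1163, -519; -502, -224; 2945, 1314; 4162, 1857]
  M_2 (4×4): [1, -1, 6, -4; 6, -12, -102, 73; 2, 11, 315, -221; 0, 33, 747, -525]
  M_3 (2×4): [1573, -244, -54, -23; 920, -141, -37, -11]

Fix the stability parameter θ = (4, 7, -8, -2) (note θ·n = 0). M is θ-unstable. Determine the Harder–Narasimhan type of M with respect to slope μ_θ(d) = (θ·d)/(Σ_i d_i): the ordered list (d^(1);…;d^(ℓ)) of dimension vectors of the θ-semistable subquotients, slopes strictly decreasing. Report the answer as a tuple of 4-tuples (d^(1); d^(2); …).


Barcode: M ≅ I[1,4]^2, I[2,2], I[2,3], I[3,3]. HN layers by μ_θ (4 steps, strictly decreasing):
  μ^(1)=7; μ^(2)=1/4; μ^(3)=-1/2; μ^(4)=-8

((0, 1, 0, 0); (2, 2, 2, 2); (0, 1, 1, 0); (0, 0, 1, 0))


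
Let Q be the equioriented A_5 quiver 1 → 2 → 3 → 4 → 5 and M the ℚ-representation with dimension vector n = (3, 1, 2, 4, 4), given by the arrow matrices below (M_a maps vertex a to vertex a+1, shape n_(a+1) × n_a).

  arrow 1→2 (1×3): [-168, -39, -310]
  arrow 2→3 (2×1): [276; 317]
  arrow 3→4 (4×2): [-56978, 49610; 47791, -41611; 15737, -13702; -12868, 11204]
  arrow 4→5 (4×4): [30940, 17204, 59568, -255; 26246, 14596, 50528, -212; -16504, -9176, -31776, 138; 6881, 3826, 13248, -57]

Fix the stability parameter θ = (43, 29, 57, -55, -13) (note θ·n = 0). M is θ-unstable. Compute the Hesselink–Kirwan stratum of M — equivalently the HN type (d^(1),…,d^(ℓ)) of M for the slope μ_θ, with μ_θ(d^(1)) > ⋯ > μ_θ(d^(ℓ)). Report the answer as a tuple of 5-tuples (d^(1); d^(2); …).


Via rank(M_{q-1}∘⋯∘M_p): M ≅ I[1,1]^2, I[1,4], I[3,4], I[4,5]^2, I[5,5]^2.
μ_θ-semistable layers: μ^(1)=43; μ^(2)=37/2; μ^(3)=1; μ^(4)=-13; μ^(5)=-55

((2, 0, 0, 0, 0); (1, 1, 1, 1, 0); (0, 0, 1, 1, 0); (0, 0, 0, 0, 4); (0, 0, 0, 2, 0))


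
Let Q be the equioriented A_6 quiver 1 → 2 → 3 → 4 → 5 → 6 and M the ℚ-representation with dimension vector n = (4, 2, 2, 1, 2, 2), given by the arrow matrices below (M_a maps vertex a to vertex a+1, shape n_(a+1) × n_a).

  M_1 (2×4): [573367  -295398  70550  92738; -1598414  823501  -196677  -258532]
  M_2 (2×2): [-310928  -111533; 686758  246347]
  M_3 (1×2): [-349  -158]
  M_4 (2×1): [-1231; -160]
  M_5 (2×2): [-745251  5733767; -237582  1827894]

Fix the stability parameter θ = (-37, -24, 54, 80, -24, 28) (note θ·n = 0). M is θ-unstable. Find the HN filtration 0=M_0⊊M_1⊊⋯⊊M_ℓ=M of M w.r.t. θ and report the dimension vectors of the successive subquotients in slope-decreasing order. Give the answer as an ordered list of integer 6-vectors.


Barcode: M ≅ I[1,1]^2, I[1,3], I[1,6], I[5,5], I[6,6]. HN layers by μ_θ (5 steps, strictly decreasing):
  μ^(1)=54; μ^(2)=69/2; μ^(3)=28; μ^(4)=-24; μ^(5)=-37

((0, 0, 1, 0, 0, 0); (0, 0, 1, 1, 1, 1); (0, 0, 0, 0, 0, 1); (0, 2, 0, 0, 1, 0); (4, 0, 0, 0, 0, 0))


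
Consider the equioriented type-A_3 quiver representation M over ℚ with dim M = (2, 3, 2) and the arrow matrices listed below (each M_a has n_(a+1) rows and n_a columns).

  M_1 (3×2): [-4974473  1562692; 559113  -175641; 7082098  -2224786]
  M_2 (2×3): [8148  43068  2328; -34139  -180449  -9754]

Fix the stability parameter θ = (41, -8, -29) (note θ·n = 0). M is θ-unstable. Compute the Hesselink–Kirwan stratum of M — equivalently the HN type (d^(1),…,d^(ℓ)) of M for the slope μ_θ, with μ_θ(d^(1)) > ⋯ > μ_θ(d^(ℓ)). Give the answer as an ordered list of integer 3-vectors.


Via rank(M_{q-1}∘⋯∘M_p): M ≅ I[1,2], I[1,3], I[2,2], I[3,3].
μ_θ-semistable layers: μ^(1)=33/2; μ^(2)=4/3; μ^(3)=-8; μ^(4)=-29

((1, 1, 0); (1, 1, 1); (0, 1, 0); (0, 0, 1))


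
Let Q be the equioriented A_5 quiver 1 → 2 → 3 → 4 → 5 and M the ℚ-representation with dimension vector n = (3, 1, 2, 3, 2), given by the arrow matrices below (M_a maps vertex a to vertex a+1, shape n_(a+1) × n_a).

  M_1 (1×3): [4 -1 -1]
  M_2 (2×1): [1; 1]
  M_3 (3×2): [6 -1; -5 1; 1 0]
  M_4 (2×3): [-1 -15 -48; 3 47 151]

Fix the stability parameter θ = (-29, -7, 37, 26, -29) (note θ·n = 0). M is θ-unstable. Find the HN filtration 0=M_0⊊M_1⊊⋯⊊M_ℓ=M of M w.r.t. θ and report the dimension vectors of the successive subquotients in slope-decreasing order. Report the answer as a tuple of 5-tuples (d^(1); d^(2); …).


Barcode: M ≅ I[1,1]^2, I[1,5], I[3,4], I[4,5]. HN layers by μ_θ (5 steps, strictly decreasing):
  μ^(1)=63/2; μ^(2)=34/3; μ^(3)=-3/2; μ^(4)=-7; μ^(5)=-29

((0, 0, 1, 1, 0); (0, 0, 1, 1, 1); (0, 0, 0, 1, 1); (0, 1, 0, 0, 0); (3, 0, 0, 0, 0))


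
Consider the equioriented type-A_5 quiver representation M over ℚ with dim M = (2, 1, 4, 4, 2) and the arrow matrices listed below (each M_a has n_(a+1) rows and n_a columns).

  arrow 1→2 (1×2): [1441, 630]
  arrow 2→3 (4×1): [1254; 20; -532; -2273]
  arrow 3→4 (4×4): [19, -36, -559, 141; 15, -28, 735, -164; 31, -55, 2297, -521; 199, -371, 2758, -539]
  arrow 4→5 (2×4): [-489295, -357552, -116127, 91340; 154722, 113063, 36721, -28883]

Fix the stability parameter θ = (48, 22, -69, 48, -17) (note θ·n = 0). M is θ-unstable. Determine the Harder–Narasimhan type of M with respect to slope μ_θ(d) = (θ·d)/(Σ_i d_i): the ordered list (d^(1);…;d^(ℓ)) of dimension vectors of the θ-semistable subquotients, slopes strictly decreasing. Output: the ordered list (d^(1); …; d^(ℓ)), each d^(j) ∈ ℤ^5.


Interval decomposition of M: I[1,1], I[1,4], I[3,4], I[3,5]^2.
HN type (ℓ=4): μ^(1)=48; μ^(2)=31/2; μ^(3)=1/3; μ^(4)=-69

((1, 0, 0, 2, 0); (0, 0, 0, 2, 2); (1, 1, 1, 0, 0); (0, 0, 3, 0, 0))


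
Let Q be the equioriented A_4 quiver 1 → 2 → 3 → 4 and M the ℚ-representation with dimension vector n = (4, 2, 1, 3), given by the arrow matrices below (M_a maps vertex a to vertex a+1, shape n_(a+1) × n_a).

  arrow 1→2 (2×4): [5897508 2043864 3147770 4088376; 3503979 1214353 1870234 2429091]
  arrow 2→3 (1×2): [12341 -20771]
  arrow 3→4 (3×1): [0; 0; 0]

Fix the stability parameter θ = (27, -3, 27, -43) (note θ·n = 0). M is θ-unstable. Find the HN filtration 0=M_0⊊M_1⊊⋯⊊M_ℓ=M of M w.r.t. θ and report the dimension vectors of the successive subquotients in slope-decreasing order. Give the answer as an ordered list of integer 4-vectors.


Interval decomposition of M: I[1,1]^2, I[1,2], I[1,3], I[4,4]^3.
HN type (ℓ=3): μ^(1)=27; μ^(2)=12; μ^(3)=-43

((2, 0, 1, 0); (2, 2, 0, 0); (0, 0, 0, 3))


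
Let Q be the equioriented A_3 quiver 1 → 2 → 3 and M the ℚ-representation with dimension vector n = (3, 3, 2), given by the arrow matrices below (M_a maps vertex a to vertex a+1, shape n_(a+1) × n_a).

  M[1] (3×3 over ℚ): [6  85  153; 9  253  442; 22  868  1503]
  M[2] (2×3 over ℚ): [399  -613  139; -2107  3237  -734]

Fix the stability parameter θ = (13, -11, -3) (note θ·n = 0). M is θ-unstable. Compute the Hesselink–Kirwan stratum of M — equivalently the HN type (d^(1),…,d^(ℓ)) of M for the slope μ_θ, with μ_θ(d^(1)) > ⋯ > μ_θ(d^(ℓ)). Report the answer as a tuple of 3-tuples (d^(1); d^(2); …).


Via rank(M_{q-1}∘⋯∘M_p): M ≅ I[1,2], I[1,3]^2.
μ_θ-semistable layers: μ^(1)=1; μ^(2)=-1/3

((1, 1, 0); (2, 2, 2))


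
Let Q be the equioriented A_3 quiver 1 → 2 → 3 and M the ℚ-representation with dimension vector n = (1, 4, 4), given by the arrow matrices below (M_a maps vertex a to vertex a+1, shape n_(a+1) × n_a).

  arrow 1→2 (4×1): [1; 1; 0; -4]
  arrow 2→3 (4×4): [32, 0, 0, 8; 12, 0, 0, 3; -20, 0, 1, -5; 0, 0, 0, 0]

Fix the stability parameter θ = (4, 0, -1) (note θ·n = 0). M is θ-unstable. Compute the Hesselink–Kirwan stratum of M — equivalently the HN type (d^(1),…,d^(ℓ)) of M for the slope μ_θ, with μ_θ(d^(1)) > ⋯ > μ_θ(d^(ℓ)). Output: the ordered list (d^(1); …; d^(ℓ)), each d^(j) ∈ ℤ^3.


Barcode: M ≅ I[1,2], I[2,2], I[2,3]^2, I[3,3]^2. HN layers by μ_θ (4 steps, strictly decreasing):
  μ^(1)=2; μ^(2)=0; μ^(3)=-1/2; μ^(4)=-1

((1, 1, 0); (0, 1, 0); (0, 2, 2); (0, 0, 2))


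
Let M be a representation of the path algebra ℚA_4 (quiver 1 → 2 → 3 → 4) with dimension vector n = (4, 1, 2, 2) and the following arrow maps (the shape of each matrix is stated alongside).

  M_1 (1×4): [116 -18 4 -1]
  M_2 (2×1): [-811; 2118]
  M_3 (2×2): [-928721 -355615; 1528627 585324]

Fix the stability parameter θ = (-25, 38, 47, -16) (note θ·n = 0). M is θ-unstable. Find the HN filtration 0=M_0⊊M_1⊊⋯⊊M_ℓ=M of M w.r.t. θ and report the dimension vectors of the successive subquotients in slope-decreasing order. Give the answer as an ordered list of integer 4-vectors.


Via rank(M_{q-1}∘⋯∘M_p): M ≅ I[1,1]^3, I[1,4], I[3,4].
μ_θ-semistable layers: μ^(1)=23; μ^(2)=31/2; μ^(3)=-25

((0, 1, 1, 1); (0, 0, 1, 1); (4, 0, 0, 0))


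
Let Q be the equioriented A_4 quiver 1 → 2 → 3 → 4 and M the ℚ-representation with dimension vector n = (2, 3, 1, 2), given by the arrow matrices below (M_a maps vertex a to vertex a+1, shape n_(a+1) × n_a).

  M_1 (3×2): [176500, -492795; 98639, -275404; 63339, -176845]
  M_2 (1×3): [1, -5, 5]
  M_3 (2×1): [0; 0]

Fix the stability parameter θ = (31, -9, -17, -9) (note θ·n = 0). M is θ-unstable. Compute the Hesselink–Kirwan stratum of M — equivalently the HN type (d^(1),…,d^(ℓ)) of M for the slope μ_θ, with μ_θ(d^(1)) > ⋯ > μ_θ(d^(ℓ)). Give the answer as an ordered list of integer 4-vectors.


Barcode: M ≅ I[1,2]^2, I[2,3], I[4,4]^2. HN layers by μ_θ (3 steps, strictly decreasing):
  μ^(1)=11; μ^(2)=-9; μ^(3)=-13

((2, 2, 0, 0); (0, 0, 0, 2); (0, 1, 1, 0))


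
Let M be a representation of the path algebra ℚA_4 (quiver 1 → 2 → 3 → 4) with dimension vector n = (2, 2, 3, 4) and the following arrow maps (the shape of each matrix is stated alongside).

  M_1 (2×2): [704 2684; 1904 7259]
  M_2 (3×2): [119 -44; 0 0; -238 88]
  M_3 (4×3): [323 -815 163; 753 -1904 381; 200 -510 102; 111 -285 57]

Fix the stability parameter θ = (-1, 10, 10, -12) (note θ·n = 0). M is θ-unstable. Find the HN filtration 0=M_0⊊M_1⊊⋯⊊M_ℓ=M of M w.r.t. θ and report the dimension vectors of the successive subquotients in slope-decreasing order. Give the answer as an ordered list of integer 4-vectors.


Via rank(M_{q-1}∘⋯∘M_p): M ≅ I[1,1], I[1,2], I[2,4], I[3,4]^2, I[4,4].
μ_θ-semistable layers: μ^(1)=10; μ^(2)=8/3; μ^(3)=-1; μ^(4)=-12

((0, 1, 0, 0); (0, 1, 1, 1); (2, 0, 2, 2); (0, 0, 0, 1))


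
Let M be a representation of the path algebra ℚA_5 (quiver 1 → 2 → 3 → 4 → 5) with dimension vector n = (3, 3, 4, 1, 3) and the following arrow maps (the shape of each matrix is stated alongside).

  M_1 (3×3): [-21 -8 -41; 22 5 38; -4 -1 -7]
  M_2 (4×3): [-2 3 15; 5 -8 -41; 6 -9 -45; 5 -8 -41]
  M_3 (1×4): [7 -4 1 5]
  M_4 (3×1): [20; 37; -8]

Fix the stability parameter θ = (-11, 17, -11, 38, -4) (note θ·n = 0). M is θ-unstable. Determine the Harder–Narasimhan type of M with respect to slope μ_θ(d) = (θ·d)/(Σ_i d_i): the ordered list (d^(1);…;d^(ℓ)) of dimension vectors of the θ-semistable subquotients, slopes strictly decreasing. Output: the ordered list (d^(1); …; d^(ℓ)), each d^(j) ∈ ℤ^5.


Interval decomposition of M: I[1,2], I[1,3], I[1,5], I[3,3]^2, I[5,5]^2.
HN type (ℓ=4): μ^(1)=17; μ^(2)=3; μ^(3)=-4; μ^(4)=-11

((0, 1, 0, 1, 1); (0, 2, 2, 0, 0); (0, 0, 0, 0, 2); (3, 0, 2, 0, 0))


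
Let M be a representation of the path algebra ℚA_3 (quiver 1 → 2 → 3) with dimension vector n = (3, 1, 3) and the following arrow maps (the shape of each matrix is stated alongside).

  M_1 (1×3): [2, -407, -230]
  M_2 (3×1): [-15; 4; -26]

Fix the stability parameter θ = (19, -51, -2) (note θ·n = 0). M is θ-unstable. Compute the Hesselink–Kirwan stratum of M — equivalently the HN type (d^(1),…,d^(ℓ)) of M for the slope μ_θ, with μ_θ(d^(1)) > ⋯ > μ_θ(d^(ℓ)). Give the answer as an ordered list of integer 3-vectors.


Interval decomposition of M: I[1,1]^2, I[1,3], I[3,3]^2.
HN type (ℓ=3): μ^(1)=19; μ^(2)=-2; μ^(3)=-16

((2, 0, 0); (0, 0, 3); (1, 1, 0))


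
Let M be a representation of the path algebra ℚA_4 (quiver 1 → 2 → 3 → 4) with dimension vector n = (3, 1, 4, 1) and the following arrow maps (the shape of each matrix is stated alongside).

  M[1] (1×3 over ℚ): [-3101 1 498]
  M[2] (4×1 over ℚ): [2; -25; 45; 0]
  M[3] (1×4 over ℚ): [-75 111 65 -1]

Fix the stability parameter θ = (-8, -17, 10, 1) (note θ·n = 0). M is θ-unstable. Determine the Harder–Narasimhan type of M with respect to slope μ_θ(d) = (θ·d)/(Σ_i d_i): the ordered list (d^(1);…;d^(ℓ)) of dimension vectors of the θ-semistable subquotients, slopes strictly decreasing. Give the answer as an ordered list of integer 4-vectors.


Via rank(M_{q-1}∘⋯∘M_p): M ≅ I[1,1]^2, I[1,3], I[3,3]^2, I[3,4].
μ_θ-semistable layers: μ^(1)=10; μ^(2)=11/2; μ^(3)=-8; μ^(4)=-25/2

((0, 0, 3, 0); (0, 0, 1, 1); (2, 0, 0, 0); (1, 1, 0, 0))


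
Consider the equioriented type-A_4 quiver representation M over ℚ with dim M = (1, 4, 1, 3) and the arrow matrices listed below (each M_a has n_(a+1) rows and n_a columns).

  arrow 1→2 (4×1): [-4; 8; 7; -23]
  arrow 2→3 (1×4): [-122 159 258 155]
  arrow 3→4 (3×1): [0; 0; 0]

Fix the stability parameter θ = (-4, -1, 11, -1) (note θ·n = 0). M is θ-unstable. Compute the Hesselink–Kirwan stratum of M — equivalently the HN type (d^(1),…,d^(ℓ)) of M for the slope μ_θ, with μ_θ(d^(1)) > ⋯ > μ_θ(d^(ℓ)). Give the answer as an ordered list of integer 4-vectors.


Via rank(M_{q-1}∘⋯∘M_p): M ≅ I[1,3], I[2,2]^3, I[4,4]^3.
μ_θ-semistable layers: μ^(1)=11; μ^(2)=-1; μ^(3)=-4

((0, 0, 1, 0); (0, 4, 0, 3); (1, 0, 0, 0))


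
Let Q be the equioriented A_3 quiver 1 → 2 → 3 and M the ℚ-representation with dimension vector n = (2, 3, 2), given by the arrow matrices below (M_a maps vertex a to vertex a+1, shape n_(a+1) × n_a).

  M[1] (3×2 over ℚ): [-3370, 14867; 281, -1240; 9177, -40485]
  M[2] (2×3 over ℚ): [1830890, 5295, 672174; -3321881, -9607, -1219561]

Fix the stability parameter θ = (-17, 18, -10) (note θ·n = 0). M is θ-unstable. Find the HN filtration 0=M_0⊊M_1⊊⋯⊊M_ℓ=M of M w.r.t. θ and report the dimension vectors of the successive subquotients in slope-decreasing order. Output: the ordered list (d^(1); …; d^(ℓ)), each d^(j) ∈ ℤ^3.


Via rank(M_{q-1}∘⋯∘M_p): M ≅ I[1,3]^2, I[2,2].
μ_θ-semistable layers: μ^(1)=18; μ^(2)=4; μ^(3)=-17

((0, 1, 0); (0, 2, 2); (2, 0, 0))


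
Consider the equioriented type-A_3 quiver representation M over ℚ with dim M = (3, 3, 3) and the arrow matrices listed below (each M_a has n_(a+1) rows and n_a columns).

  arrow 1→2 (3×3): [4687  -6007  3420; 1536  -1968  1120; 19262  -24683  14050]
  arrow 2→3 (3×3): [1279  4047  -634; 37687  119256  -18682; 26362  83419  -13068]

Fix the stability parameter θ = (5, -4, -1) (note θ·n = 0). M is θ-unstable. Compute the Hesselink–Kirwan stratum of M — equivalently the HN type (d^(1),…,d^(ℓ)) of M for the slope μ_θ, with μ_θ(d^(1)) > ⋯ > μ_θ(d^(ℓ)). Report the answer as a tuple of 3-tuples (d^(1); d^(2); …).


Barcode: M ≅ I[1,1], I[1,2], I[1,3], I[2,3], I[3,3]. HN layers by μ_θ (5 steps, strictly decreasing):
  μ^(1)=5; μ^(2)=1/2; μ^(3)=0; μ^(4)=-1; μ^(5)=-4

((1, 0, 0); (1, 1, 0); (1, 1, 1); (0, 0, 2); (0, 1, 0))


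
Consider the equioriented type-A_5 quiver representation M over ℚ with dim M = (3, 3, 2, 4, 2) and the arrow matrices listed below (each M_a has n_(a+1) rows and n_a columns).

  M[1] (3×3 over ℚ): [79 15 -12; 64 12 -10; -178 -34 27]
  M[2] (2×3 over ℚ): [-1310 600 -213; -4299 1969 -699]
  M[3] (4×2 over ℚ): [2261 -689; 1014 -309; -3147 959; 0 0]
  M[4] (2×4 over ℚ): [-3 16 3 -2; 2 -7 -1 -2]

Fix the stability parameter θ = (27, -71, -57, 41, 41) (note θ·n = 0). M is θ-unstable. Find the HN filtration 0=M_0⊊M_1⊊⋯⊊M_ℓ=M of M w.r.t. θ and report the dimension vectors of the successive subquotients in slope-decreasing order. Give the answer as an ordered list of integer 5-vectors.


Interval decomposition of M: I[1,2], I[1,4], I[1,5], I[4,4], I[4,5].
HN type (ℓ=3): μ^(1)=41; μ^(2)=-22; μ^(3)=-101/3

((0, 0, 0, 4, 2); (1, 1, 0, 0, 0); (2, 2, 2, 0, 0))


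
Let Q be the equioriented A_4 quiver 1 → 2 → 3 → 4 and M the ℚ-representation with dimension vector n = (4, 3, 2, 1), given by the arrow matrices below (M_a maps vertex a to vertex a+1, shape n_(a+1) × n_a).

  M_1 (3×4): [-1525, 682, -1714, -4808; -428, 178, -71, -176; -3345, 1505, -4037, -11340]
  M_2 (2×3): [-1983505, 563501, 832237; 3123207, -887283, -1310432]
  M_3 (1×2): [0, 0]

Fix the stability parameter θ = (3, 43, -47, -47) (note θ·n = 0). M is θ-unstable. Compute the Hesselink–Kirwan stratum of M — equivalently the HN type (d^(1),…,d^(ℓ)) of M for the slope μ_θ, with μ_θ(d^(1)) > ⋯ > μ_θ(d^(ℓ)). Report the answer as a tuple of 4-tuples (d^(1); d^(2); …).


Barcode: M ≅ I[1,1], I[1,2], I[1,3]^2, I[4,4]. HN layers by μ_θ (4 steps, strictly decreasing):
  μ^(1)=43; μ^(2)=3; μ^(3)=-1/3; μ^(4)=-47

((0, 1, 0, 0); (2, 0, 0, 0); (2, 2, 2, 0); (0, 0, 0, 1))


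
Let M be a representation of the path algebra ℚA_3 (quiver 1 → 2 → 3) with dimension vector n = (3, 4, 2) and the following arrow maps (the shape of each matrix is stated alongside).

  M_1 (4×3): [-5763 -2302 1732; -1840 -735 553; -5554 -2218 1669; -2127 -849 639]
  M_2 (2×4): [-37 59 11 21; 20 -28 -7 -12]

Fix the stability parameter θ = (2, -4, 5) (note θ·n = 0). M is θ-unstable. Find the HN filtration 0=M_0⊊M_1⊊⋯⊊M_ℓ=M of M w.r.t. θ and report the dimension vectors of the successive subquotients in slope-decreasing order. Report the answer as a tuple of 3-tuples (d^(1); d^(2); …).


Barcode: M ≅ I[1,2], I[1,3]^2, I[2,2]. HN layers by μ_θ (3 steps, strictly decreasing):
  μ^(1)=5; μ^(2)=-1; μ^(3)=-4

((0, 0, 2); (3, 3, 0); (0, 1, 0))


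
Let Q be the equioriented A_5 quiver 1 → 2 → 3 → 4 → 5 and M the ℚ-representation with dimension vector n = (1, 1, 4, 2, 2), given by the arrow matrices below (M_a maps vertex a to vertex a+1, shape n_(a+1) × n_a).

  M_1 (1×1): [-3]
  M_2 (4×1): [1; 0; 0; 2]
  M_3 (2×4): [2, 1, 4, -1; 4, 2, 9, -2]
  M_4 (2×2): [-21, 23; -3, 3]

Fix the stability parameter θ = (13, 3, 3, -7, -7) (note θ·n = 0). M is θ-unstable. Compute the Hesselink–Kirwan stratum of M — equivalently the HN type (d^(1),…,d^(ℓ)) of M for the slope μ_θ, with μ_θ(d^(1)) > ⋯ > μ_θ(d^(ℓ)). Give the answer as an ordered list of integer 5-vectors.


Interval decomposition of M: I[1,3], I[3,3], I[3,5]^2.
HN type (ℓ=3): μ^(1)=19/3; μ^(2)=3; μ^(3)=-11/3

((1, 1, 1, 0, 0); (0, 0, 1, 0, 0); (0, 0, 2, 2, 2))


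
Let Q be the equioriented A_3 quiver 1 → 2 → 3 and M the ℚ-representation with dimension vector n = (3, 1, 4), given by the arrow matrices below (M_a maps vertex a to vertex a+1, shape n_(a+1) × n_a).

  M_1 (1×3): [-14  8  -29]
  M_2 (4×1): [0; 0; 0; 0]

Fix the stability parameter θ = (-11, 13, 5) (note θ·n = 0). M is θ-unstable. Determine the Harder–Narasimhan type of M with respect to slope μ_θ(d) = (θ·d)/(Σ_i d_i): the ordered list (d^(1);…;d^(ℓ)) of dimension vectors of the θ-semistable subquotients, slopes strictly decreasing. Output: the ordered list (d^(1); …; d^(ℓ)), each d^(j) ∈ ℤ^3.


Via rank(M_{q-1}∘⋯∘M_p): M ≅ I[1,1]^2, I[1,2], I[3,3]^4.
μ_θ-semistable layers: μ^(1)=13; μ^(2)=5; μ^(3)=-11

((0, 1, 0); (0, 0, 4); (3, 0, 0))


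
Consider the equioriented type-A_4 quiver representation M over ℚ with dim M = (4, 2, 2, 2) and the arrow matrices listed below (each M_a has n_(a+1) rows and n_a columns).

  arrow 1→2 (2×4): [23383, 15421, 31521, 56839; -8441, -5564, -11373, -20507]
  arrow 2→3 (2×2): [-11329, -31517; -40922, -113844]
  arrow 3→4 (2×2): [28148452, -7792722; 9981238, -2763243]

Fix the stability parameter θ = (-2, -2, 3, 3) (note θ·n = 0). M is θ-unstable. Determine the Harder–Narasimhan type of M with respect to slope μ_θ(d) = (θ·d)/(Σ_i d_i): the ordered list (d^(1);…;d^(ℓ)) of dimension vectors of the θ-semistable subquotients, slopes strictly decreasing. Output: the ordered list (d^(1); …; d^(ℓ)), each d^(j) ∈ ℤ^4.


Via rank(M_{q-1}∘⋯∘M_p): M ≅ I[1,1]^2, I[1,3], I[1,4], I[4,4].
μ_θ-semistable layers: μ^(1)=3; μ^(2)=-2

((0, 0, 2, 2); (4, 2, 0, 0))


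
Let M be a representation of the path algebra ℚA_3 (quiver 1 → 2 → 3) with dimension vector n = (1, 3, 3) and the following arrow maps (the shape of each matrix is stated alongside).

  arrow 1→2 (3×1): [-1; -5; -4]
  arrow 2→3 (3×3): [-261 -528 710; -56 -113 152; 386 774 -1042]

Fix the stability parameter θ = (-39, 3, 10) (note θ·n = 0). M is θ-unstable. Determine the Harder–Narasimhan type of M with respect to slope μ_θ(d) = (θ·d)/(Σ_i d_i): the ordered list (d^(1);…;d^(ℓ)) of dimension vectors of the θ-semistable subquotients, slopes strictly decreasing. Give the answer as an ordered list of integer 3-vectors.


Via rank(M_{q-1}∘⋯∘M_p): M ≅ I[1,3], I[2,3]^2.
μ_θ-semistable layers: μ^(1)=10; μ^(2)=3; μ^(3)=-39

((0, 0, 3); (0, 3, 0); (1, 0, 0))


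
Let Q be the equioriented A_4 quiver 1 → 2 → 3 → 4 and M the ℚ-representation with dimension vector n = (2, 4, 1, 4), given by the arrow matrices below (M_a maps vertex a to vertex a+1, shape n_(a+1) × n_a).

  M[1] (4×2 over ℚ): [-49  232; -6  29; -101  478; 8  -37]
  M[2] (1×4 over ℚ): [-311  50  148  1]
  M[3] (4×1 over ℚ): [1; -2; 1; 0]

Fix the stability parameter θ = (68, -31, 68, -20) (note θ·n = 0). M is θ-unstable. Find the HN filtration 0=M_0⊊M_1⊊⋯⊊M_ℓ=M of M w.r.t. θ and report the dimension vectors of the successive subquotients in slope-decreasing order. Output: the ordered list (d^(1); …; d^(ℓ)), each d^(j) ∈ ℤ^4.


Via rank(M_{q-1}∘⋯∘M_p): M ≅ I[1,2], I[1,4], I[2,2]^2, I[4,4]^3.
μ_θ-semistable layers: μ^(1)=24; μ^(2)=37/2; μ^(3)=-20; μ^(4)=-31

((0, 0, 1, 1); (2, 2, 0, 0); (0, 0, 0, 3); (0, 2, 0, 0))


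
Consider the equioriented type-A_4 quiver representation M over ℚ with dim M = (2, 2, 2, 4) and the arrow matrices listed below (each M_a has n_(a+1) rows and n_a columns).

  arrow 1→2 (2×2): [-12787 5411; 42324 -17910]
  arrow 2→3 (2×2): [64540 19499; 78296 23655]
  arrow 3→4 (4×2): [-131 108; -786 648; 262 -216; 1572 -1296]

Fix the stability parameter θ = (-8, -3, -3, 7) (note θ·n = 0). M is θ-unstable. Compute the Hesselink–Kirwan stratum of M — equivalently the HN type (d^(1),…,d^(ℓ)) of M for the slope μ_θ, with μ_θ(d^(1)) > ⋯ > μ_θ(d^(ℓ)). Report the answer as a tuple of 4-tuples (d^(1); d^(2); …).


Via rank(M_{q-1}∘⋯∘M_p): M ≅ I[1,3], I[1,4], I[4,4]^3.
μ_θ-semistable layers: μ^(1)=7; μ^(2)=-3; μ^(3)=-8

((0, 0, 0, 4); (0, 2, 2, 0); (2, 0, 0, 0))


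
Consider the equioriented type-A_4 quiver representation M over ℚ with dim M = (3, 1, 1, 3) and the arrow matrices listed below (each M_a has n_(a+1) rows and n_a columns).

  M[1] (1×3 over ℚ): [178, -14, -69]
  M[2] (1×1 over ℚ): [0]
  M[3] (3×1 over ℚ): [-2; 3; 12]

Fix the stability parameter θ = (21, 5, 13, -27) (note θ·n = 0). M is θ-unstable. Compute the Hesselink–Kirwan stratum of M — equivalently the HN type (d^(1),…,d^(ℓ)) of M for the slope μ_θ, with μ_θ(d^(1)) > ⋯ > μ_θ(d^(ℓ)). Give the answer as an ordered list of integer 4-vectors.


Interval decomposition of M: I[1,1]^2, I[1,2], I[3,4], I[4,4]^2.
HN type (ℓ=4): μ^(1)=21; μ^(2)=13; μ^(3)=-7; μ^(4)=-27

((2, 0, 0, 0); (1, 1, 0, 0); (0, 0, 1, 1); (0, 0, 0, 2))


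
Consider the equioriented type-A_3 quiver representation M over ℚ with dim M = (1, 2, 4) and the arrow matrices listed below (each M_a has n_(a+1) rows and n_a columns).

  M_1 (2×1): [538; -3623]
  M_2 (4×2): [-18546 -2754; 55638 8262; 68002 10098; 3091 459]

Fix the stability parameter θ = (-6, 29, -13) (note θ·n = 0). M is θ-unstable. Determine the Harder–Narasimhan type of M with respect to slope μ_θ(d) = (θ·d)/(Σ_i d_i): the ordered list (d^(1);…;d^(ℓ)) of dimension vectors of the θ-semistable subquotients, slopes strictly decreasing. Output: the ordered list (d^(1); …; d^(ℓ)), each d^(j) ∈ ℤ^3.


Via rank(M_{q-1}∘⋯∘M_p): M ≅ I[1,3], I[2,2], I[3,3]^3.
μ_θ-semistable layers: μ^(1)=29; μ^(2)=8; μ^(3)=-6; μ^(4)=-13

((0, 1, 0); (0, 1, 1); (1, 0, 0); (0, 0, 3))


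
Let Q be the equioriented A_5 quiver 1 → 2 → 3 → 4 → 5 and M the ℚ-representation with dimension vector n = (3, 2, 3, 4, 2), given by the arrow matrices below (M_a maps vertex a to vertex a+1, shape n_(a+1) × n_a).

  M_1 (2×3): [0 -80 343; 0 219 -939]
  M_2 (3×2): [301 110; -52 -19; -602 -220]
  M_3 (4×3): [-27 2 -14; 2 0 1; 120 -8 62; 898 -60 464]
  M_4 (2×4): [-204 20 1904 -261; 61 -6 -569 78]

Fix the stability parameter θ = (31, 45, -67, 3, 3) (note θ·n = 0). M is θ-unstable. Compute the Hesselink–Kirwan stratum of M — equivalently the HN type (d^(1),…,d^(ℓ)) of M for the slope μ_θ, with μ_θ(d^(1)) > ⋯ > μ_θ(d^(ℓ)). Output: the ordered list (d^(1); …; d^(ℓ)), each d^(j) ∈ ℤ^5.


Barcode: M ≅ I[1,1], I[1,3], I[1,5], I[3,4], I[4,4], I[4,5]. HN layers by μ_θ (3 steps, strictly decreasing):
  μ^(1)=31; μ^(2)=3; μ^(3)=-67

((1, 0, 0, 0, 0); (2, 2, 2, 4, 2); (0, 0, 1, 0, 0))


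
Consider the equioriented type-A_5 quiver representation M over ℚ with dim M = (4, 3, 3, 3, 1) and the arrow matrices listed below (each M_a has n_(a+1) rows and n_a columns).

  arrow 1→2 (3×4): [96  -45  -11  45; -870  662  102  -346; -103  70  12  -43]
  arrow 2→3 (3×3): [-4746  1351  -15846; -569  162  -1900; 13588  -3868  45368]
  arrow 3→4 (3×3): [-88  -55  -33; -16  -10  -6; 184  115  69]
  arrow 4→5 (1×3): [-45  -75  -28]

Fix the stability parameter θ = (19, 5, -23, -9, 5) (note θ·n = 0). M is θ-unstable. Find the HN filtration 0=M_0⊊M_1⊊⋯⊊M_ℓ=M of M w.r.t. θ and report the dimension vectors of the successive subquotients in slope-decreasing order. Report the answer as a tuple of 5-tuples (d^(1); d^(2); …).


Interval decomposition of M: I[1,1], I[1,2], I[1,3], I[1,5], I[3,3], I[4,4]^2.
HN type (ℓ=7): μ^(1)=19; μ^(2)=12; μ^(3)=5; μ^(4)=1/3; μ^(5)=-2; μ^(6)=-9; μ^(7)=-23

((1, 0, 0, 0, 0); (1, 1, 0, 0, 0); (0, 0, 0, 0, 1); (1, 1, 1, 0, 0); (1, 1, 1, 1, 0); (0, 0, 0, 2, 0); (0, 0, 1, 0, 0))


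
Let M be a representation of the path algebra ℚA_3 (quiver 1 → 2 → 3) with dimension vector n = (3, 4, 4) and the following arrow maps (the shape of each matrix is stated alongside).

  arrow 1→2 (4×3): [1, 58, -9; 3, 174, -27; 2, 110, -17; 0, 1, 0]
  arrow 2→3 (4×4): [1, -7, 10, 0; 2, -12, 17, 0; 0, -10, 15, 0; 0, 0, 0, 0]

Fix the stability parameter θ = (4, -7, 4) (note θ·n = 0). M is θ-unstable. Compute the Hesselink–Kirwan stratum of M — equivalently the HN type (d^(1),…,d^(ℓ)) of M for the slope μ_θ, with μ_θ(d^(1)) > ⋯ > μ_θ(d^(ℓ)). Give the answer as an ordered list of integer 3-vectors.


Interval decomposition of M: I[1,2]^2, I[1,3], I[2,3], I[3,3]^2.
HN type (ℓ=3): μ^(1)=4; μ^(2)=-3/2; μ^(3)=-7

((0, 0, 4); (3, 3, 0); (0, 1, 0))


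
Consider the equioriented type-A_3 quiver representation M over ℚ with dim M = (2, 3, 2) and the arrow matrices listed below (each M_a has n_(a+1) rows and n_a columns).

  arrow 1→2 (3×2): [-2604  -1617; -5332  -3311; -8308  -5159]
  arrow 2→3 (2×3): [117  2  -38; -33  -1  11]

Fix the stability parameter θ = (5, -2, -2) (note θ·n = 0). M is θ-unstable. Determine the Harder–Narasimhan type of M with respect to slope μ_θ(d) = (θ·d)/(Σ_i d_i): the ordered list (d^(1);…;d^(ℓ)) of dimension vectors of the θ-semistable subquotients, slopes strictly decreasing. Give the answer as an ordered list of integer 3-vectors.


Via rank(M_{q-1}∘⋯∘M_p): M ≅ I[1,1], I[1,3], I[2,2], I[2,3].
μ_θ-semistable layers: μ^(1)=5; μ^(2)=1/3; μ^(3)=-2

((1, 0, 0); (1, 1, 1); (0, 2, 1))


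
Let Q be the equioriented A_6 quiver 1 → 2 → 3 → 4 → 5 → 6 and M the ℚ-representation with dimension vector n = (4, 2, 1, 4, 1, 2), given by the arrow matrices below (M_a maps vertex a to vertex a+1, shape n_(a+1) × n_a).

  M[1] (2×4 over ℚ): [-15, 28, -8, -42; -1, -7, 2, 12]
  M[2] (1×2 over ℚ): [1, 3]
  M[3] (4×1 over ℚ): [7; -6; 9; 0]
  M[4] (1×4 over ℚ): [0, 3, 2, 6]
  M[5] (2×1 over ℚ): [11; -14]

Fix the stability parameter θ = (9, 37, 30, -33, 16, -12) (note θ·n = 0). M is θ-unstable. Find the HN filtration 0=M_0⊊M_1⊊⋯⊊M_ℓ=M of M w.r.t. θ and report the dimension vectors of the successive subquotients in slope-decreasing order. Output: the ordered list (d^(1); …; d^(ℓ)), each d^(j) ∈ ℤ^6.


Via rank(M_{q-1}∘⋯∘M_p): M ≅ I[1,1]^2, I[1,2], I[1,4], I[4,4]^2, I[4,6], I[6,6].
μ_θ-semistable layers: μ^(1)=37; μ^(2)=34/3; μ^(3)=9; μ^(4)=2; μ^(5)=-12; μ^(6)=-33

((0, 1, 0, 0, 0, 0); (0, 1, 1, 1, 0, 0); (4, 0, 0, 0, 0, 0); (0, 0, 0, 0, 1, 1); (0, 0, 0, 0, 0, 1); (0, 0, 0, 3, 0, 0))


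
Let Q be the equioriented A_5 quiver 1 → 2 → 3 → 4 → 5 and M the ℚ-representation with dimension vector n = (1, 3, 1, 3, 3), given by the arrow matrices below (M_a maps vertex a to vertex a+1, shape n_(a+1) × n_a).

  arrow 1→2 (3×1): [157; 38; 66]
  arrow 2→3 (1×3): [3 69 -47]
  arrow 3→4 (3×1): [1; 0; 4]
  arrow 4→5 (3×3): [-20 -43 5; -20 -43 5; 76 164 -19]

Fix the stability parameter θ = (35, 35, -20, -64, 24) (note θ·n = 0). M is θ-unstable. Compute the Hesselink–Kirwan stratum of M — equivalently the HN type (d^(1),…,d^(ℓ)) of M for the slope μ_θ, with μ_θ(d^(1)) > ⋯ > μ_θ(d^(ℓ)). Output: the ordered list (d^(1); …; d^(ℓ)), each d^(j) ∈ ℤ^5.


Via rank(M_{q-1}∘⋯∘M_p): M ≅ I[1,4], I[2,2]^2, I[4,5]^2, I[5,5].
μ_θ-semistable layers: μ^(1)=35; μ^(2)=24; μ^(3)=-7/2; μ^(4)=-64

((0, 2, 0, 0, 0); (0, 0, 0, 0, 3); (1, 1, 1, 1, 0); (0, 0, 0, 2, 0))


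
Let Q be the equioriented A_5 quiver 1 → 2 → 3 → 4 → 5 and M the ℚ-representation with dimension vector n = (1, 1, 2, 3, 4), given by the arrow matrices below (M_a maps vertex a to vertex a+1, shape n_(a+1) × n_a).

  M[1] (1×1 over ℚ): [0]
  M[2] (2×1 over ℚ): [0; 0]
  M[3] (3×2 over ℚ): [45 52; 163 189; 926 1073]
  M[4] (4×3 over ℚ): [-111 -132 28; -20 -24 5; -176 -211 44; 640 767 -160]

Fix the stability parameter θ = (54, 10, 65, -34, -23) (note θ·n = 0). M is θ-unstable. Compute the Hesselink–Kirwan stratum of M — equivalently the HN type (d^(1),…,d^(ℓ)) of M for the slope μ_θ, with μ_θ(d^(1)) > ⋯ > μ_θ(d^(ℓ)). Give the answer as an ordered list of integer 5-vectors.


Barcode: M ≅ I[1,1], I[2,2], I[3,5]^2, I[4,5], I[5,5]. HN layers by μ_θ (5 steps, strictly decreasing):
  μ^(1)=54; μ^(2)=10; μ^(3)=8/3; μ^(4)=-23; μ^(5)=-34

((1, 0, 0, 0, 0); (0, 1, 0, 0, 0); (0, 0, 2, 2, 2); (0, 0, 0, 0, 2); (0, 0, 0, 1, 0))


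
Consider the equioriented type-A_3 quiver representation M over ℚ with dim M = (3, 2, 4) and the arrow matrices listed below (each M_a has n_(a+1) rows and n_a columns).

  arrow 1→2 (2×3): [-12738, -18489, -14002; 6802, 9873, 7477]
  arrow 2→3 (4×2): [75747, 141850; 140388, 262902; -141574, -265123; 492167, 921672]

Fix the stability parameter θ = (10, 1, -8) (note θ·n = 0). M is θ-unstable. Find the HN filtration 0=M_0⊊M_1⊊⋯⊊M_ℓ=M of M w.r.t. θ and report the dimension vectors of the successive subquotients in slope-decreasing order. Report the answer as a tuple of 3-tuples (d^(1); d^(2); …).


Interval decomposition of M: I[1,1], I[1,3]^2, I[3,3]^2.
HN type (ℓ=3): μ^(1)=10; μ^(2)=1; μ^(3)=-8

((1, 0, 0); (2, 2, 2); (0, 0, 2))


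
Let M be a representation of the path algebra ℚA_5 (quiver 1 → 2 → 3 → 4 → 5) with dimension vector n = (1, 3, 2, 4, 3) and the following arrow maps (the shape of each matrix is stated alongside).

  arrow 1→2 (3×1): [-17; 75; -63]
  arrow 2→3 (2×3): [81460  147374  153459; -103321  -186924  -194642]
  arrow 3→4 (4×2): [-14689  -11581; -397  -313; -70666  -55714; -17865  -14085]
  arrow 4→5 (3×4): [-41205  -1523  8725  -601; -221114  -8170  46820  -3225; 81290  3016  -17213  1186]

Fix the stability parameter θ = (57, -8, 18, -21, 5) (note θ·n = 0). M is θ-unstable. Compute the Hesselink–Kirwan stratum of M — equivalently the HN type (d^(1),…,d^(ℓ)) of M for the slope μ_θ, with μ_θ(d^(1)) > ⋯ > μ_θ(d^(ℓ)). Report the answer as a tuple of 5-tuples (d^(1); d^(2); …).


Barcode: M ≅ I[1,3], I[2,2], I[2,5], I[4,4], I[4,5]^2. HN layers by μ_θ (5 steps, strictly decreasing):
  μ^(1)=67/3; μ^(2)=5; μ^(3)=-3/2; μ^(4)=-8; μ^(5)=-21

((1, 1, 1, 0, 0); (0, 0, 0, 0, 3); (0, 0, 1, 1, 0); (0, 2, 0, 0, 0); (0, 0, 0, 3, 0))


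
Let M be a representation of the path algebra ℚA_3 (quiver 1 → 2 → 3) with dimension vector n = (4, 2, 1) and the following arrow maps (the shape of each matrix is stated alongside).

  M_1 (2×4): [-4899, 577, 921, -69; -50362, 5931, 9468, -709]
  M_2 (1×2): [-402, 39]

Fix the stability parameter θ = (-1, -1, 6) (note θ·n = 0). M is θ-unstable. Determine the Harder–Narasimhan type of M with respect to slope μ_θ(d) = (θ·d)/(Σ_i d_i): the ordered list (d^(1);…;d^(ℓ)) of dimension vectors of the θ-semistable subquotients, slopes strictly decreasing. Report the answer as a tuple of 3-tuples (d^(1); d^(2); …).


Barcode: M ≅ I[1,1]^2, I[1,2], I[1,3]. HN layers by μ_θ (2 steps, strictly decreasing):
  μ^(1)=6; μ^(2)=-1

((0, 0, 1); (4, 2, 0))


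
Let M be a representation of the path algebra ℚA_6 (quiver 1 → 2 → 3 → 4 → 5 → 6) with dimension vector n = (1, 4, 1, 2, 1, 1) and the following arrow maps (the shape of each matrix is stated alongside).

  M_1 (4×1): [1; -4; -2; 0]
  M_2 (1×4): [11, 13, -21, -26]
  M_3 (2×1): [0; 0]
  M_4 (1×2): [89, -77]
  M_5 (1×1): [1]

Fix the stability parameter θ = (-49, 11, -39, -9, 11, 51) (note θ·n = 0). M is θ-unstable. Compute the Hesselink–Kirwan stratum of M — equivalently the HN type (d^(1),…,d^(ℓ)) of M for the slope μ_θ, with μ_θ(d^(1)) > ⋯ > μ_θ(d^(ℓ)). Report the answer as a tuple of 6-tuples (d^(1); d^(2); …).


Interval decomposition of M: I[1,3], I[2,2]^3, I[4,4], I[4,6].
HN type (ℓ=5): μ^(1)=51; μ^(2)=11; μ^(3)=-9; μ^(4)=-14; μ^(5)=-49

((0, 0, 0, 0, 0, 1); (0, 3, 0, 0, 1, 0); (0, 0, 0, 2, 0, 0); (0, 1, 1, 0, 0, 0); (1, 0, 0, 0, 0, 0))


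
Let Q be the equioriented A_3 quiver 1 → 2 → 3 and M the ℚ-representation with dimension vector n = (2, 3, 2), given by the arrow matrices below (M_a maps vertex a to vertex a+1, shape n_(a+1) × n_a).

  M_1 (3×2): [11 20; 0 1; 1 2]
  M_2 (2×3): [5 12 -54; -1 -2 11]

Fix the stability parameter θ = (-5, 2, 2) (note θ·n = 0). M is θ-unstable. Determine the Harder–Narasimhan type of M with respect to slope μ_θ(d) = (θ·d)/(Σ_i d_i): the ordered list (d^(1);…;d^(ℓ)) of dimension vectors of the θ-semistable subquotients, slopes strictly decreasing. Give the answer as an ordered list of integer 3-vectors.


Via rank(M_{q-1}∘⋯∘M_p): M ≅ I[1,2], I[1,3], I[2,3].
μ_θ-semistable layers: μ^(1)=2; μ^(2)=-5

((0, 3, 2); (2, 0, 0))


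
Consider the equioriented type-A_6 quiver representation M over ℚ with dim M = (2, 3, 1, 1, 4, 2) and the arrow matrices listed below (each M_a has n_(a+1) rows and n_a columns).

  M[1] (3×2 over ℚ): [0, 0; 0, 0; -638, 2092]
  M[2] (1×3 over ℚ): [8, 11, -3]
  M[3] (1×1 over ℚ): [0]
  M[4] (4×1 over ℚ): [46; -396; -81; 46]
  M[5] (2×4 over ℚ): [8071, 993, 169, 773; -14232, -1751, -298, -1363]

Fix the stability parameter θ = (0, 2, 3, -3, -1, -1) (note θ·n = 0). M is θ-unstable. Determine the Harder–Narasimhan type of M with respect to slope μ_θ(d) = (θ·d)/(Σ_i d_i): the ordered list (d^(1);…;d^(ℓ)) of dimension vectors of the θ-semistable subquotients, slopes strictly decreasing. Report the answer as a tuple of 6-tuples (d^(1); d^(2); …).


Interval decomposition of M: I[1,1], I[1,3], I[2,2]^2, I[4,6], I[5,5]^2, I[5,6].
HN type (ℓ=5): μ^(1)=3; μ^(2)=2; μ^(3)=0; μ^(4)=-1; μ^(5)=-3

((0, 0, 1, 0, 0, 0); (0, 3, 0, 0, 0, 0); (2, 0, 0, 0, 0, 0); (0, 0, 0, 0, 4, 2); (0, 0, 0, 1, 0, 0))
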